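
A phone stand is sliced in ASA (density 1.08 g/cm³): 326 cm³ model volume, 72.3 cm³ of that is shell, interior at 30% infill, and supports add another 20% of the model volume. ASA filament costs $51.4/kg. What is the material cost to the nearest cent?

$11.86

Infill region: 326 − 72.3 → 253.7 cm³.
Deposited infill = 0.30 × 253.7 = 76.11 cm³.
Support = 0.20 × 326, so 65.2 cm³.
Deposited volume: 72.3 + 76.11 + 65.2 → 213.61 cm³.
Mass: 213.61 × 1.08 → 230.6988 g.
At $51.4/kg: 230.6988/1000 × 51.4 = $11.86.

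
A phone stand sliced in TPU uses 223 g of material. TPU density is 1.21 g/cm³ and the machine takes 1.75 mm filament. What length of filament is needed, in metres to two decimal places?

Extruded volume: 223/1.21 = 184.2975 cm³ (184297.5 mm³).
Cross-section of 1.75 mm filament: π·(1.75/2)² = 2.4053 mm².
Length = 184297.5 / 2.4053 = 76621.42 mm = 76.62 m.

76.62 m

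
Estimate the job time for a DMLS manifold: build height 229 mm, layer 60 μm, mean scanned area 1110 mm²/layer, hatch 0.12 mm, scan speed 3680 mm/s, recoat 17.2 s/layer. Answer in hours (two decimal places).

20.90 hours

Layers = ⌈229/0.06⌉ = 3817.
Hatch length per layer: 1110 / 0.12 → 9250 mm.
Scan time per layer = 9250 / 3680, so 2.5136 s.
Layer cycle = 2.5136 + 17.2 = 19.7136 s.
Build time = 3817 × 19.7136 = 75246.8112 s = 20.90 hours.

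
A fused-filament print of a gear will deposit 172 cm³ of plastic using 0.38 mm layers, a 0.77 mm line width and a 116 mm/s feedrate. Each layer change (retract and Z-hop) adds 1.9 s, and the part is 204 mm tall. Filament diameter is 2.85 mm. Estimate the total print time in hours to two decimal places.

1.69 hours

Bead cross-section = 0.38 × 0.77, so 0.2926 mm².
Total extruded path = 172000/0.2926 = 587833.2 mm.
Extrusion time = 587833.2 / 116, so 5067.5 s.
Number of layers: 204 / 0.38 → 537 (rounded up).
Layer-change overhead = 537 × 1.9 = 1020.3 s.
Total = 5067.5 + 1020.3 = 6087.8 s = 1.69 hours.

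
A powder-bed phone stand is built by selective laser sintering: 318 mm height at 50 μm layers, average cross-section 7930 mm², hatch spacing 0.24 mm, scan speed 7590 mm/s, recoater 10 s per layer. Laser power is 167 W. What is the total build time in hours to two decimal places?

Layers = ⌈318/0.05⌉ = 6360.
Per-layer scan distance = 7930 / 0.24, so 33041.7 mm.
Laser time per layer = 33041.7 / 7590, so 4.3533 s.
Time per layer = 4.3533 + 10, so 14.3533 s.
6360 layers × 14.3533 s/layer = 91286.988 s, i.e. 25.36 hours.

25.36 hours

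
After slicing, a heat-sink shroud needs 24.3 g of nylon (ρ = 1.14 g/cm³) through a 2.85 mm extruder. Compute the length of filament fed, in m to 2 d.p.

Volume = 24.3 g / 1.14 g·cm⁻³ = 21.3158 cm³ = 21315.8 mm³.
Filament cross-section = π × (2.85/2)² = 6.3794 mm².
L = V/A = 21315.8/6.3794 = 3341.35 mm → 3.34 m.

3.34 m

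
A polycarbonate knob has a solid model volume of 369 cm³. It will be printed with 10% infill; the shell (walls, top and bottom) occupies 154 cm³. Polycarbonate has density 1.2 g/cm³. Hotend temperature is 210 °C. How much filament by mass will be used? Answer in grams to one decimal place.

210.6 g

Interior volume = 369 − 154 = 215 cm³.
Infill deposited = 0.10 × 215, so 21.5 cm³.
Deposited volume: 154 + 21.5 → 175.5 cm³.
Mass = 175.5 × 1.2 = 210.6 g.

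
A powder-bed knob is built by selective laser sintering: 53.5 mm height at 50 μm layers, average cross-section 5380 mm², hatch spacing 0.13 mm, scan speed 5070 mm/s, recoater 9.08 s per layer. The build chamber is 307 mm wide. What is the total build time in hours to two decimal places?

5.12 hours

Number of layers: 53.5 / 0.05 → 1070 (rounded up).
Per-layer scan distance = 5380 / 0.13 = 41384.6 mm.
Scan time per layer: 41384.6 / 5070 → 8.1626 s.
Layer cycle = 8.1626 + 9.08, so 17.2426 s.
Build time = 1070 × 17.2426 = 18449.582 s = 5.12 hours.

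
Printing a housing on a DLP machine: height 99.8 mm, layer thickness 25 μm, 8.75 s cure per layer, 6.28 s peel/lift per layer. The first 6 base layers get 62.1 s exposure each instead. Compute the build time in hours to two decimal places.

16.76 hours

Layers = ⌈99.8/0.025⌉ = 3992.
Base layers = 6 × (62.1 + 6.28), so 410.28 s.
Normal layers = 3986 × (8.75 + 6.28), so 59909.58 s.
Total = 410.28 + 59909.58 = 60319.86 s = 16.76 hours.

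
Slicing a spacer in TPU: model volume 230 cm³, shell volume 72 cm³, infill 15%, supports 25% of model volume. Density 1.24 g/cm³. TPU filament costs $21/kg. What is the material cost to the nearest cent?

Volume inside the shell = 230 − 72, so 158 cm³.
Infill volume = 0.15 × 158, so 23.7 cm³.
Support = 0.25 × 230 = 57.5 cm³.
Total printed volume = 72 + 23.7 + 57.5 = 153.2 cm³.
Mass = 153.2 × 1.24, so 189.968 g.
Cost = 189.968 g / 1000 × $21/kg = $3.99.

$3.99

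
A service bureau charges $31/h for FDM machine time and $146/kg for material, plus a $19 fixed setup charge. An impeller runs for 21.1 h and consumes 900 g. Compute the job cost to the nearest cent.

$804.50

Machine-time cost = 31 × 21.1, so $654.10.
Material cost = 146 × 900/1000, so $131.40.
Total = 654.10 + 131.40 + 19 = $804.50.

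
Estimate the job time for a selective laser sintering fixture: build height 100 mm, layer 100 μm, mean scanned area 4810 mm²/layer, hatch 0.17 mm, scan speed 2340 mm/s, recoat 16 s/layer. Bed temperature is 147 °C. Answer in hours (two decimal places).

7.80 hours

Layers = ⌈100/0.1⌉ = 1000.
Hatch length per layer = 4810 / 0.17, so 28294.1 mm.
Laser time per layer = 28294.1 / 2340, so 12.0915 s.
Per-layer time = 12.0915 + 16 = 28.0915 s.
Total: 1000 × 28.0915 s = 28091.5 s → 7.80 hours.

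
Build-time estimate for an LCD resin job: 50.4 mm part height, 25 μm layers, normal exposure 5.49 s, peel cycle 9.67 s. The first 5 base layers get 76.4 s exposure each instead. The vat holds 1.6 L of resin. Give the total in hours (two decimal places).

8.59 hours

Layers = ⌈50.4/0.025⌉ = 2016.
Base layers: 5 × (76.4 + 9.67) → 430.35 s.
Remaining layers = 2011 × (5.49 + 9.67), so 30486.76 s.
Total = 430.35 + 30486.76 = 30917.11 s = 8.59 hours.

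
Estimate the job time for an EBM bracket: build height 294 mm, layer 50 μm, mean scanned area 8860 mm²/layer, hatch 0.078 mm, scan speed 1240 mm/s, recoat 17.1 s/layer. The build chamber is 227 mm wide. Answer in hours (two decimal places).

177.55 hours

Layers = ⌈294/0.05⌉ = 5880.
Per-layer scan distance = 8860 / 0.078, so 113589.7 mm.
Per-layer scan time = 113589.7 / 1240 = 91.6046 s.
Per-layer time = 91.6046 + 17.1, so 108.7046 s.
5880 layers × 108.7046 s/layer = 639183.048 s, i.e. 177.55 hours.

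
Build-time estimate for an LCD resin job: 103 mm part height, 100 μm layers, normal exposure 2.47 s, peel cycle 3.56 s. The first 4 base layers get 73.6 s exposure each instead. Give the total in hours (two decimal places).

1.80 hours

Layers = ⌈103/0.1⌉ = 1030.
Burn-in layers = 4 × (73.6 + 3.56), so 308.64 s.
Remaining layers = 1026 × (2.47 + 3.56), so 6186.78 s.
Total = 308.64 + 6186.78 = 6495.42 s = 1.80 hours.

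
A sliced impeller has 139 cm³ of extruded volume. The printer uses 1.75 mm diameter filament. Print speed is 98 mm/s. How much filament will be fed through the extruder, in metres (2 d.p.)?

57.79 m

A = π r² = π × 0.875² = 2.4053 mm².
Length = 139 cm³ / 2.4053 mm² = 139000 / 2.4053 = 57789.05 mm = 57.79 m.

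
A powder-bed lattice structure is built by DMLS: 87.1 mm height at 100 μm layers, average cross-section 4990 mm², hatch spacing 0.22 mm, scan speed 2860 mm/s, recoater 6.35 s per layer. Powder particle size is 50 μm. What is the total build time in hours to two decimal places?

3.46 hours

Number of layers: 87.1 / 0.1 → 871 (rounded up).
Hatch length per layer: 4990 / 0.22 → 22681.8 mm.
Per-layer scan time = 22681.8 / 2860 = 7.9307 s.
Layer cycle = 7.9307 + 6.35 = 14.2807 s.
Build time = 871 × 14.2807 = 12438.4897 s = 3.46 hours.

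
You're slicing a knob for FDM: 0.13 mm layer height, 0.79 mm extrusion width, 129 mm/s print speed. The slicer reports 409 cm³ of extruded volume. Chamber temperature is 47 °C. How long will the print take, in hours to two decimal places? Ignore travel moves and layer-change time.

8.58 hours

Extrusion cross-section = 0.13 × 0.79 = 0.1027 mm².
Total extruded path = 409000/0.1027 = 3982473.2 mm.
Time extruding = 3982473.2 / 129 = 30871.9 s.
30871.9 s = 8.58 hours.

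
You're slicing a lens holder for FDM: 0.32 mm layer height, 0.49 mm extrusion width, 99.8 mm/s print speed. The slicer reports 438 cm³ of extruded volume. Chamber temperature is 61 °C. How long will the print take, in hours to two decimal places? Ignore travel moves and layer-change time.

Bead cross-section: 0.32 × 0.49 → 0.1568 mm².
Toolpath length = 438 cm³ / 0.1568 mm² = 438000 / 0.1568 = 2793367.3 mm.
Extrusion time: 2793367.3 / 99.8 → 27989.7 s.
27989.7 s = 7.77 hours.

7.77 hours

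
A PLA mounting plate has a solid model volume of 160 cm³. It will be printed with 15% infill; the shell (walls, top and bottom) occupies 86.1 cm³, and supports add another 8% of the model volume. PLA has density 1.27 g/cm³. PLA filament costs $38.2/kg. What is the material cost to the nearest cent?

$5.34

Infill region: 160 − 86.1 → 73.9 cm³.
Infill volume = 0.15 × 73.9, so 11.085 cm³.
Support: 0.08 × 160 → 12.8 cm³.
Deposited volume: 86.1 + 11.085 + 12.8 → 109.985 cm³.
Mass: 109.985 × 1.27 → 139.68095 g.
At $38.2/kg: 139.68095/1000 × 38.2 = $5.34.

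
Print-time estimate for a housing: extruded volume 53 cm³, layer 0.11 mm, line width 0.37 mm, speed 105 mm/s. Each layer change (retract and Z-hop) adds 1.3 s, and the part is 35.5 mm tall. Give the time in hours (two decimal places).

Extrusion cross-section = 0.11 × 0.37, so 0.0407 mm².
Path length: 53000 mm³ / 0.0407 mm² → 1302211.3 mm.
Extrusion time: 1302211.3 / 105 → 12402 s.
Layer count = ceil(35.5 / 0.11) = 323.
Z-hop total = 323 × 1.3 = 419.9 s.
Altogether 12402 + 419.9 = 12821.9 s, i.e. 3.56 hours.

3.56 hours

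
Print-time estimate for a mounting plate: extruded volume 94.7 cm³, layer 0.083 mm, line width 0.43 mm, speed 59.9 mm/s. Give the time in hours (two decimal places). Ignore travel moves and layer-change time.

Extrusion cross-section = 0.083 × 0.43 = 0.03569 mm².
Total extruded path = 94700/0.03569 = 2653404.3 mm.
Print-move time = 2653404.3 / 59.9 = 44297.2 s.
That's 44297.2 s → 12.30 hours.

12.30 hours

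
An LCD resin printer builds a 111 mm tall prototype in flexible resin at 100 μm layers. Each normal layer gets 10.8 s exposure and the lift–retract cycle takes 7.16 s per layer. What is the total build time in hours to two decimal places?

5.54 hours

Layer count = ceil(111 / 0.1) = 1110.
Per-layer time: 10.8 + 7.16 → 17.96 s.
Build time: 1110 × 17.96 s = 19935.6 s, i.e. 5.54 hours.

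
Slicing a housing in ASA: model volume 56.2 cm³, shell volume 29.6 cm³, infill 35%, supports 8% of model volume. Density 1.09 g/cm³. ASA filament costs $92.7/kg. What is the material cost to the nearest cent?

Volume inside the shell = 56.2 − 29.6 = 26.6 cm³.
Infill volume = 0.35 × 26.6, so 9.31 cm³.
Support: 0.08 × 56.2 → 4.496 cm³.
Total printed volume: 29.6 + 9.31 + 4.496 → 43.406 cm³.
Mass = 43.406 × 1.09, so 47.31254 g.
Cost = 47.31254 g / 1000 × $92.7/kg = $4.39.

$4.39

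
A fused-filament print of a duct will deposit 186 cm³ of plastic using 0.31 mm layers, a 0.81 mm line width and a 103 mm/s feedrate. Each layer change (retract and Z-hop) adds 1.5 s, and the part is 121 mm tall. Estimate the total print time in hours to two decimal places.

Extrusion cross-section = 0.31 × 0.81 = 0.2511 mm².
Path length: 186000 mm³ / 0.2511 mm² → 740740.7 mm.
Print-move time = 740740.7 / 103, so 7191.7 s.
Layer count = ceil(121 / 0.31) = 391.
Non-print overhead: 391 × 1.5 → 586.5 s.
Altogether 7191.7 + 586.5 = 7778.2 s, i.e. 2.16 hours.

2.16 hours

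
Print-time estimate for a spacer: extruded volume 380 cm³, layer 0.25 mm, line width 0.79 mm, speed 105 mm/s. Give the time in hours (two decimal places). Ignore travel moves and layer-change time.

Bead cross-section: 0.25 × 0.79 → 0.1975 mm².
Path length: 380000 mm³ / 0.1975 mm² → 1924050.6 mm.
Time extruding = 1924050.6 / 105, so 18324.3 s.
That's 18324.3 s → 5.09 hours.

5.09 hours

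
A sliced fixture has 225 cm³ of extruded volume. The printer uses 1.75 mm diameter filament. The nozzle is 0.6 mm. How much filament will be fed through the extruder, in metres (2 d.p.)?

93.54 m

A = π r² = π × 0.875² = 2.4053 mm².
L = 225000 mm³ / 2.4053 mm² = 93543.42 mm, i.e. 93.54 m.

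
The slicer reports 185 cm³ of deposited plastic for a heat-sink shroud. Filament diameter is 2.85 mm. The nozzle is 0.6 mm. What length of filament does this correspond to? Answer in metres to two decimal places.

A = π r² = π × 1.425² = 6.3794 mm².
Length = 185 cm³ / 6.3794 mm² = 185000 / 6.3794 = 28999.59 mm = 29.00 m.

29.00 m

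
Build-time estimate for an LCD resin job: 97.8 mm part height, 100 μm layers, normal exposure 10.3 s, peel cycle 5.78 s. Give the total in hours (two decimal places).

Layer count = ceil(97.8 / 0.1) = 978.
Each layer takes = 10.3 + 5.78, so 16.08 s.
Build time: 978 × 16.08 s = 15726.24 s, i.e. 4.37 hours.

4.37 hours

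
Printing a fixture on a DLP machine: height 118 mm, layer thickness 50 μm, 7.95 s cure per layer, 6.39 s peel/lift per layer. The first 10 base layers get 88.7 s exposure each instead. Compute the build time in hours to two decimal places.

Layers = ⌈118/0.05⌉ = 2360.
Burn-in layers = 10 × (88.7 + 6.39) = 950.9 s.
Normal layers = 2350 × (7.95 + 6.39) = 33699 s.
Total = 950.9 + 33699 = 34649.9 s = 9.62 hours.

9.62 hours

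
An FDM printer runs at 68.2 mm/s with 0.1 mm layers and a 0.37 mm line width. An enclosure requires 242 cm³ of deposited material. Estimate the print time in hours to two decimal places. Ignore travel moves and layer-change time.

Line area: 0.1 × 0.37 → 0.037 mm².
Total extruded path = 242000/0.037 = 6540540.5 mm.
Print-move time = 6540540.5 / 68.2, so 95902.4 s.
Converting: 95902.4 s = 26.64 hours.

26.64 hours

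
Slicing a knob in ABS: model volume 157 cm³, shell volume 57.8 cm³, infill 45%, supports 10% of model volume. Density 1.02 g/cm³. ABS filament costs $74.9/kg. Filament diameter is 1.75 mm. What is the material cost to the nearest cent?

Volume inside the shell = 157 − 57.8 = 99.2 cm³.
Infill deposited = 0.45 × 99.2 = 44.64 cm³.
Support = 0.10 × 157, so 15.7 cm³.
Total printed volume: 57.8 + 44.64 + 15.7 → 118.14 cm³.
Mass = 118.14 × 1.02, so 120.5028 g.
Cost = 120.5028 g / 1000 × $74.9/kg = $9.03.

$9.03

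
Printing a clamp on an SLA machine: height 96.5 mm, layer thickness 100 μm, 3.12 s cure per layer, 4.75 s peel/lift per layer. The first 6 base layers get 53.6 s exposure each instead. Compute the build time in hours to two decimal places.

Number of layers: 96.5 / 0.1 → 965 (rounded up).
Base layers = 6 × (53.6 + 4.75), so 350.1 s.
Remaining layers: 959 × (3.12 + 4.75) → 7547.33 s.
Total = 350.1 + 7547.33 = 7897.43 s = 2.19 hours.

2.19 hours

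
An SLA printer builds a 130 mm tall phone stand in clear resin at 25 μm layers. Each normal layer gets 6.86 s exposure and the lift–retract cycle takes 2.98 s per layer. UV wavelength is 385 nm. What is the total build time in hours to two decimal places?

Layer count = ceil(130 / 0.025) = 5200.
Each layer takes: 6.86 + 2.98 → 9.84 s.
Total = 5200 × 9.84 = 51168 s = 14.21 hours.

14.21 hours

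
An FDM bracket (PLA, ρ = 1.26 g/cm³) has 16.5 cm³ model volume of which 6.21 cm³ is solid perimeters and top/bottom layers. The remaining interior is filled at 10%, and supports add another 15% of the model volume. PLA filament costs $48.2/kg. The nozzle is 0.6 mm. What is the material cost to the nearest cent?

$0.59

Volume inside the shell = 16.5 − 6.21, so 10.29 cm³.
Infill deposited: 0.10 × 10.29 → 1.029 cm³.
Support = 0.15 × 16.5 = 2.475 cm³.
Total extruded = 6.21 + 1.029 + 2.475, so 9.714 cm³.
Mass: 9.714 × 1.26 → 12.23964 g.
Cost = 12.23964 g / 1000 × $48.2/kg = $0.59.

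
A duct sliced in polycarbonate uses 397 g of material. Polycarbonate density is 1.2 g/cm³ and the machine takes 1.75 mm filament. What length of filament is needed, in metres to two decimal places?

137.54 m

Extruded volume: 397/1.2 = 330.8333 cm³ (330833.3 mm³).
A = π r² = π × 0.875² = 2.4053 mm².
L = V/A = 330833.3/2.4053 = 137543.47 mm → 137.54 m.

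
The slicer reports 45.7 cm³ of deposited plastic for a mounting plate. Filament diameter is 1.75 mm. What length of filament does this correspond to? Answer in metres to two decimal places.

19.00 m

A = π r² = π × 0.875² = 2.4053 mm².
L = 45700 mm³ / 2.4053 mm² = 18999.71 mm, i.e. 19.00 m.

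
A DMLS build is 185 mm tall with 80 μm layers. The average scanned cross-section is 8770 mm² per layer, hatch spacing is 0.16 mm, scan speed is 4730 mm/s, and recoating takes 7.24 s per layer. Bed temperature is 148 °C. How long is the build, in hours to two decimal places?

12.10 hours

Layers = ⌈185/0.08⌉ = 2313.
Scan path per layer = 8770 / 0.16 = 54812.5 mm.
Scan time per layer = 54812.5 / 4730 = 11.5883 s.
Layer cycle = 11.5883 + 7.24 = 18.8283 s.
Total: 2313 × 18.8283 s = 43549.8579 s → 12.10 hours.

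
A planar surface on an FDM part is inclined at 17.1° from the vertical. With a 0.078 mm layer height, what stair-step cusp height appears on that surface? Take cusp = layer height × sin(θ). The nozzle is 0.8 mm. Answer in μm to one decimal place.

sin(17.1°) = 0.2940, so cusp = 0.078 × 0.2940 = 0.022932 mm → 22.9 μm.

22.9 μm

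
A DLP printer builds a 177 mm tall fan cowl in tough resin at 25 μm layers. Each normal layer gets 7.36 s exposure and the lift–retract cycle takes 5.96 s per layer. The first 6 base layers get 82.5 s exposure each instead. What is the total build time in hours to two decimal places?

26.32 hours

Layer count = ceil(177 / 0.025) = 7080.
Bottom layers = 6 × (82.5 + 5.96) = 530.76 s.
Normal layers = 7074 × (7.36 + 5.96), so 94225.68 s.
Sum: 530.76 + 94225.68 = 94756.44 s → 26.32 hours.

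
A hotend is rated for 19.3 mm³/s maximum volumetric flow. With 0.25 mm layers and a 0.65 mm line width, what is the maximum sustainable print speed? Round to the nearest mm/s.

Bead cross-section: 0.25 × 0.65 → 0.1625 mm².
Max speed = 19.3 / 0.1625 = 118.77 ≈ 119 mm/s.

119 mm/s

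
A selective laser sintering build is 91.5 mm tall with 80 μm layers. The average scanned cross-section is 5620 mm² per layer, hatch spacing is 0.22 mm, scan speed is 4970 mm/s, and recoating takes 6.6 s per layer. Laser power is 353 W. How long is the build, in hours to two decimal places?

3.73 hours

Layer count = ceil(91.5 / 0.08) = 1144.
Per-layer scan distance: 5620 / 0.22 → 25545.5 mm.
Scan time per layer = 25545.5 / 4970, so 5.1399 s.
Layer cycle: 5.1399 + 6.6 → 11.7399 s.
Build time = 1144 × 11.7399 = 13430.4456 s = 3.73 hours.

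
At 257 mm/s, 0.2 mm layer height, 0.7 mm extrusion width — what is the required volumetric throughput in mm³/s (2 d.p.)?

35.98

Extrusion cross-section: 0.2 × 0.7 → 0.14 mm².
Q = v·A = 257 × 0.14 = 35.98 mm³/s.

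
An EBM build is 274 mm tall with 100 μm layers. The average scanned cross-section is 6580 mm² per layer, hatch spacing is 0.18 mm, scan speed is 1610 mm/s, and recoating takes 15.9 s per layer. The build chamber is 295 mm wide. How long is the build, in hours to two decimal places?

Layers = ⌈274/0.1⌉ = 2740.
Hatch length per layer: 6580 / 0.18 → 36555.6 mm.
Scan time per layer: 36555.6 / 1610 → 22.7053 s.
Time per layer = 22.7053 + 15.9 = 38.6053 s.
2740 layers × 38.6053 s/layer = 105778.522 s, i.e. 29.38 hours.

29.38 hours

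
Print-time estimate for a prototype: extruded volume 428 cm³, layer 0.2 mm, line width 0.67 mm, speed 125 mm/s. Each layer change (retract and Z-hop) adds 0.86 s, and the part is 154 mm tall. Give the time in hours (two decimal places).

Line area = 0.2 × 0.67 = 0.134 mm².
Path length: 428000 mm³ / 0.134 mm² → 3194029.9 mm.
Time extruding = 3194029.9 / 125, so 25552.2 s.
Layer count = ceil(154 / 0.2) = 770.
Layer-change overhead = 770 × 0.86 = 662.2 s.
Total = 25552.2 + 662.2 = 26214.4 s = 7.28 hours.

7.28 hours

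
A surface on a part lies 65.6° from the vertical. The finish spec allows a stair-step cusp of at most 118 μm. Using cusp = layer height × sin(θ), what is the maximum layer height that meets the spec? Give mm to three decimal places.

sin(65.6°) = 0.9107; t_max = 0.118/0.9107 = 0.130 mm.

0.130 mm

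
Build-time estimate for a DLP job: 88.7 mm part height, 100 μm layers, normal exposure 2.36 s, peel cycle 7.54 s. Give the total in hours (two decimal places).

2.44 hours

Number of layers: 88.7 / 0.1 → 887 (rounded up).
Each layer takes = 2.36 + 7.54 = 9.9 s.
Build time: 887 × 9.9 s = 8781.3 s, i.e. 2.44 hours.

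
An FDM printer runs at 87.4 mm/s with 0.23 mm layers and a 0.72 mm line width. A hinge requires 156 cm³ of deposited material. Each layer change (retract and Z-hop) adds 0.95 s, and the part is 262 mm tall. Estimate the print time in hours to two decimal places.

Line area = 0.23 × 0.72 = 0.1656 mm².
Total extruded path = 156000/0.1656 = 942029 mm.
Print-move time = 942029 / 87.4 = 10778.4 s.
Layer count = ceil(262 / 0.23) = 1140.
Z-hop total = 1140 × 0.95 = 1083 s.
Total = 10778.4 + 1083 = 11861.4 s = 3.29 hours.

3.29 hours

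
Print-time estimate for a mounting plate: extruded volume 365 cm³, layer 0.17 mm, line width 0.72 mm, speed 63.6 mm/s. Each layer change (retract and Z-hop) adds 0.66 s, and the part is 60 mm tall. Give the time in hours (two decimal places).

Bead cross-section = 0.17 × 0.72 = 0.1224 mm².
Path length: 365000 mm³ / 0.1224 mm² → 2982026.1 mm.
Extrusion time = 2982026.1 / 63.6, so 46887.2 s.
Layers = ⌈60/0.17⌉ = 353.
Non-print overhead: 353 × 0.66 → 232.98 s.
Altogether 46887.2 + 232.98 = 47120.18 s, i.e. 13.09 hours.

13.09 hours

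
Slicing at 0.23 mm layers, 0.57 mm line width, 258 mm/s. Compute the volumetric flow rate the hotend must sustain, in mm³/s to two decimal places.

33.82

Bead cross-section: 0.23 × 0.57 → 0.1311 mm².
Volumetric flow = 258 × 0.1311 = 33.82 mm³/s.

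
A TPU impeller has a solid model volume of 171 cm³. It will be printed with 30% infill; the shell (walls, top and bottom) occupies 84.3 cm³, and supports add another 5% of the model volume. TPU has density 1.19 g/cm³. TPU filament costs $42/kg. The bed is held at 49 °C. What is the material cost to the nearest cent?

Volume inside the shell: 171 − 84.3 → 86.7 cm³.
Deposited infill = 0.30 × 86.7 = 26.01 cm³.
Support: 0.05 × 171 → 8.55 cm³.
Total extruded = 84.3 + 26.01 + 8.55, so 118.86 cm³.
Mass = 118.86 × 1.19 = 141.4434 g.
At $42/kg: 141.4434/1000 × 42 = $5.94.

$5.94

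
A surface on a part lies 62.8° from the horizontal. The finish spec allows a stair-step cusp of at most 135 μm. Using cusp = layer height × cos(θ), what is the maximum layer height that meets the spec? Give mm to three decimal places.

t = h_c / cos θ = 0.135 / 0.4571 = 0.295 mm.

0.295 mm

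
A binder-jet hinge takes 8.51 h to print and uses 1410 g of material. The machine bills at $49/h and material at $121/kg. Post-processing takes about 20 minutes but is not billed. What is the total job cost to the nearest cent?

Time charge = 49 × 8.51 = $416.99.
Material cost = 121 × 1410/1000 = $170.61.
Total = 416.99 + 170.61 = $587.60.

$587.60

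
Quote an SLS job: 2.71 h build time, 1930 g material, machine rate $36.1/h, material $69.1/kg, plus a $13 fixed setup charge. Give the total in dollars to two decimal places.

Machine cost = 36.1 × 2.71 = $97.831.
Feedstock cost: 69.1 × 1930/1000 → $133.363.
Total = 97.831 + 133.363 + 13 = 244.194 ≈ $244.19.

$244.19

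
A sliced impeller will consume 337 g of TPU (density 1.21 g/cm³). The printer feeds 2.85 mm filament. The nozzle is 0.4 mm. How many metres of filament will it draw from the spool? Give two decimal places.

43.66 m

Volume = 337 g / 1.21 g·cm⁻³ = 278.5124 cm³ = 278512.4 mm³.
Filament cross-section = π × (2.85/2)² = 6.3794 mm².
Length = 278512.4 / 6.3794 = 43658.09 mm = 43.66 m.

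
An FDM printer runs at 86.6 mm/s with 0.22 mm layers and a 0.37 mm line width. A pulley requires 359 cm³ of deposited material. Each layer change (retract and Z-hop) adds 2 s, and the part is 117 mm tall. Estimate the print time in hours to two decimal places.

Line area = 0.22 × 0.37, so 0.0814 mm².
Total extruded path = 359000/0.0814 = 4410319.4 mm.
Print-move time = 4410319.4 / 86.6, so 50927.5 s.
Number of layers: 117 / 0.22 → 532 (rounded up).
Non-print overhead = 532 × 2, so 1064 s.
Altogether 50927.5 + 1064 = 51991.5 s, i.e. 14.44 hours.

14.44 hours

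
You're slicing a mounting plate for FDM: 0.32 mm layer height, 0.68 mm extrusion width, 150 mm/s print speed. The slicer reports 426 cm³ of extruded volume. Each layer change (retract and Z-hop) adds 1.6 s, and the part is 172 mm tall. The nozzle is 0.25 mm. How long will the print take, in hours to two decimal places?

Extrusion cross-section = 0.32 × 0.68 = 0.2176 mm².
Toolpath length = 426 cm³ / 0.2176 mm² = 426000 / 0.2176 = 1957720.6 mm.
Print-move time: 1957720.6 / 150 → 13051.5 s.
Layer count = ceil(172 / 0.32) = 538.
Layer-change overhead: 538 × 1.6 → 860.8 s.
Total = 13051.5 + 860.8 = 13912.3 s = 3.86 hours.

3.86 hours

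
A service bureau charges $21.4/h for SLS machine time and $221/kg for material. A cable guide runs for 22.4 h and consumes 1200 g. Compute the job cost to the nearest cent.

Machine cost = 21.4 × 22.4 = $479.36.
Feedstock cost = 221 × 1200/1000, so $265.20.
Job cost: 479.36 + 265.20 = $744.56.

$744.56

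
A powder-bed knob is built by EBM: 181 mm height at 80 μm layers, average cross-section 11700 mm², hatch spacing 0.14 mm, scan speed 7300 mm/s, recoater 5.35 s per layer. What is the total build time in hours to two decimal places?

10.56 hours

Layers = ⌈181/0.08⌉ = 2263.
Hatch length per layer = 11700 / 0.14 = 83571.4 mm.
Scan time per layer = 83571.4 / 7300, so 11.4481 s.
Layer cycle = 11.4481 + 5.35, so 16.7981 s.
Build time = 2263 × 16.7981 = 38014.1003 s = 10.56 hours.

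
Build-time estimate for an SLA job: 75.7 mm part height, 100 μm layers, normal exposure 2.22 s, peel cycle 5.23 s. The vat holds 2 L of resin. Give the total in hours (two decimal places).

Layer count = ceil(75.7 / 0.1) = 757.
Each layer takes = 2.22 + 5.23 = 7.45 s.
Build time: 757 × 7.45 s = 5639.65 s, i.e. 1.57 hours.

1.57 hours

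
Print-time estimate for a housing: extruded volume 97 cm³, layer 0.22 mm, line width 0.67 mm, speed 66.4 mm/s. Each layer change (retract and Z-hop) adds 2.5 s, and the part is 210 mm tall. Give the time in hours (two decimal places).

3.42 hours

Bead cross-section: 0.22 × 0.67 → 0.1474 mm².
Path length: 97000 mm³ / 0.1474 mm² → 658073.3 mm.
Print-move time = 658073.3 / 66.4 = 9910.7 s.
Layers = ⌈210/0.22⌉ = 955.
Non-print overhead = 955 × 2.5 = 2387.5 s.
Total = 9910.7 + 2387.5 = 12298.2 s = 3.42 hours.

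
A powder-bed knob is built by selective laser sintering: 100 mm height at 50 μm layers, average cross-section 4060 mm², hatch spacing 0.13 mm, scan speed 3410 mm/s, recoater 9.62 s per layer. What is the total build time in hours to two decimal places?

10.43 hours

Layer count = ceil(100 / 0.05) = 2000.
Scan path per layer: 4060 / 0.13 → 31230.8 mm.
Scan time per layer = 31230.8 / 3410, so 9.1586 s.
Time per layer = 9.1586 + 9.62, so 18.7786 s.
Build time = 2000 × 18.7786 = 37557.2 s = 10.43 hours.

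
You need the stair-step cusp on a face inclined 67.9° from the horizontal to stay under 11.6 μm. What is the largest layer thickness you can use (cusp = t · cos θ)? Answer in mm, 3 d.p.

0.031 mm

Layer height = cusp / cos(67.9°) = 0.0116 / 0.3762 = 0.031 mm.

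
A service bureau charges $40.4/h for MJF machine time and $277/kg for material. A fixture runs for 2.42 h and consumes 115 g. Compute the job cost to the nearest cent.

$129.62

Machine cost = 40.4 × 2.42, so $97.768.
Material charge: 277 × 115/1000 → $31.855.
Job cost: 97.768 + 31.855 = 129.623 ≈ $129.62.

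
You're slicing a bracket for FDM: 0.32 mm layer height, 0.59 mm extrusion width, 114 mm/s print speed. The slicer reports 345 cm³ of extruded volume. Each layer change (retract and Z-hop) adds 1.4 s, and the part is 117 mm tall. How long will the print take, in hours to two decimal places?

Bead cross-section: 0.32 × 0.59 → 0.1888 mm².
Total extruded path = 345000/0.1888 = 1827330.5 mm.
Time extruding = 1827330.5 / 114, so 16029.2 s.
Layer count = ceil(117 / 0.32) = 366.
Z-hop total = 366 × 1.4, so 512.4 s.
Total = 16029.2 + 512.4 = 16541.6 s = 4.59 hours.

4.59 hours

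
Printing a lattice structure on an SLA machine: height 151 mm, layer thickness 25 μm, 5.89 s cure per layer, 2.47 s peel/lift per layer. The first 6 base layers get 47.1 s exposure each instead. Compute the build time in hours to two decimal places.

14.09 hours

Layer count = ceil(151 / 0.025) = 6040.
Burn-in layers = 6 × (47.1 + 2.47) = 297.42 s.
Regular layers = 6034 × (5.89 + 2.47) = 50444.24 s.
Total = 297.42 + 50444.24 = 50741.66 s = 14.09 hours.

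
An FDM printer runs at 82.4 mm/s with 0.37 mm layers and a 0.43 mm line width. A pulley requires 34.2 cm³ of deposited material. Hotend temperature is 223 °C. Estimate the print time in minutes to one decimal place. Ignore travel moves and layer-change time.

Bead cross-section: 0.37 × 0.43 → 0.1591 mm².
Toolpath length = 34.2 cm³ / 0.1591 mm² = 34200 / 0.1591 = 214959.1 mm.
Extrusion time = 214959.1 / 82.4 = 2608.7 s.
Converting: 2608.7 s = 43.5 minutes.

43.5 minutes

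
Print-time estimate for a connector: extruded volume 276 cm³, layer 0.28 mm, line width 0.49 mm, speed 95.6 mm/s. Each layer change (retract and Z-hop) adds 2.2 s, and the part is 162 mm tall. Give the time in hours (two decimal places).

Bead cross-section = 0.28 × 0.49 = 0.1372 mm².
Toolpath length = 276 cm³ / 0.1372 mm² = 276000 / 0.1372 = 2011661.8 mm.
Extrusion time: 2011661.8 / 95.6 → 21042.5 s.
Number of layers: 162 / 0.28 → 579 (rounded up).
Layer-change overhead: 579 × 2.2 → 1273.8 s.
Altogether 21042.5 + 1273.8 = 22316.3 s, i.e. 6.20 hours.

6.20 hours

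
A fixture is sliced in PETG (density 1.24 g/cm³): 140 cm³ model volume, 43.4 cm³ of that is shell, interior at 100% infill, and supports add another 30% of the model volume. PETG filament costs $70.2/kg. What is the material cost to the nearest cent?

$15.84

Interior volume = 140 − 43.4 = 96.6 cm³.
Deposited infill = 1.00 × 96.6, so 96.6 cm³.
Support = 0.30 × 140, so 42 cm³.
Total extruded: 43.4 + 96.6 + 42 → 182 cm³.
Mass = 182 × 1.24 = 225.68 g.
At $70.2/kg: 225.68/1000 × 70.2 = $15.84.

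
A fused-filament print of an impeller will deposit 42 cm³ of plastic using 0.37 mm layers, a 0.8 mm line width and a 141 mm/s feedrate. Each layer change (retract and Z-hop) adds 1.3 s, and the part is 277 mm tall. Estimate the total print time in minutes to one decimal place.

Line area = 0.37 × 0.8, so 0.296 mm².
Toolpath length = 42 cm³ / 0.296 mm² = 42000 / 0.296 = 141891.9 mm.
Print-move time = 141891.9 / 141, so 1006.3 s.
Layer count = ceil(277 / 0.37) = 749.
Layer-change overhead = 749 × 1.3 = 973.7 s.
Total = 1006.3 + 973.7 = 1980 s = 33.0 minutes.

33.0 minutes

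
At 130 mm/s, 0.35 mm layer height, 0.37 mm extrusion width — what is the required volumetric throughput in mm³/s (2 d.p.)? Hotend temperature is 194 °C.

A: 0.35 × 0.37 → 0.1295 mm².
Q = v·A = 130 × 0.1295 = 16.84 mm³/s.

16.84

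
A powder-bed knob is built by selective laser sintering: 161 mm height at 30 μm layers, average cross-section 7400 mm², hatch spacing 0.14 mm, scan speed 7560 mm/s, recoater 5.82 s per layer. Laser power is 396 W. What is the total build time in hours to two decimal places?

19.10 hours

Number of layers: 161 / 0.03 → 5367 (rounded up).
Per-layer scan distance = 7400 / 0.14 = 52857.1 mm.
Laser time per layer = 52857.1 / 7560 = 6.9917 s.
Per-layer time: 6.9917 + 5.82 → 12.8117 s.
Total: 5367 × 12.8117 s = 68760.3939 s → 19.10 hours.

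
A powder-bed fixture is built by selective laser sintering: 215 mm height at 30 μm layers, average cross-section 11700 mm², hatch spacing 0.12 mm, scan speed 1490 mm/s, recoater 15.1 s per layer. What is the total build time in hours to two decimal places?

160.33 hours

Number of layers: 215 / 0.03 → 7167 (rounded up).
Per-layer scan distance = 11700 / 0.12, so 97500 mm.
Scan time per layer = 97500 / 1490, so 65.4362 s.
Layer cycle: 65.4362 + 15.1 → 80.5362 s.
Total: 7167 × 80.5362 s = 577202.9454 s → 160.33 hours.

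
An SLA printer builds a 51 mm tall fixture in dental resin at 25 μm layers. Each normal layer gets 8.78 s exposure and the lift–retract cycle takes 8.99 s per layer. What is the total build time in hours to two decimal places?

Number of layers: 51 / 0.025 → 2040 (rounded up).
Cycle time = 8.78 + 8.99, so 17.77 s.
Build time: 2040 × 17.77 s = 36250.8 s, i.e. 10.07 hours.

10.07 hours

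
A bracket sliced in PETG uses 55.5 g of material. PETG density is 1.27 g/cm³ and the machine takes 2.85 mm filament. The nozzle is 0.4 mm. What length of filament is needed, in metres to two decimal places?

Volume = 55.5 g / 1.27 g·cm⁻³ = 43.7008 cm³ = 43700.8 mm³.
A = π r² = π × 1.425² = 6.3794 mm².
L = V/A = 43700.8/6.3794 = 6850.3 mm → 6.85 m.

6.85 m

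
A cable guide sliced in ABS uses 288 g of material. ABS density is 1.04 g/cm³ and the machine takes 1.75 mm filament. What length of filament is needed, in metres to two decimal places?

115.13 m

Volume = 288 g / 1.04 g·cm⁻³ = 276.9231 cm³ = 276923.1 mm³.
Filament cross-section = π × (1.75/2)² = 2.4053 mm².
Length = 276923.1 / 2.4053 = 115130.38 mm = 115.13 m.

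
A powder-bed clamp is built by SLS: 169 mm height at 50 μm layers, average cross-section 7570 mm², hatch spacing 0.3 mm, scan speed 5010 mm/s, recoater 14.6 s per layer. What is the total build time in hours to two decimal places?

18.44 hours

Layers = ⌈169/0.05⌉ = 3380.
Hatch length per layer = 7570 / 0.3 = 25233.3 mm.
Laser time per layer = 25233.3 / 5010 = 5.0366 s.
Per-layer time = 5.0366 + 14.6, so 19.6366 s.
Total: 3380 × 19.6366 s = 66371.708 s → 18.44 hours.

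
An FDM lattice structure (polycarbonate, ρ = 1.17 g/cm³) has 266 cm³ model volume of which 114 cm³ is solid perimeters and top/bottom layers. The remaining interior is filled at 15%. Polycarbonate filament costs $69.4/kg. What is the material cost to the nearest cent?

Interior volume = 266 − 114, so 152 cm³.
Deposited infill = 0.15 × 152, so 22.8 cm³.
Total extruded: 114 + 22.8 → 136.8 cm³.
Mass: 136.8 × 1.17 → 160.056 g.
Cost = 160.056 g / 1000 × $69.4/kg = $11.11.

$11.11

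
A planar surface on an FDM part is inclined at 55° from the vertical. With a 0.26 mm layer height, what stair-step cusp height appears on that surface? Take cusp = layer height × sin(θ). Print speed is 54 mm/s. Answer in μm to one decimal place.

213.0 μm

h_c = t·sin θ = 0.26 × 0.8192 = 0.212992 mm (213.0 μm).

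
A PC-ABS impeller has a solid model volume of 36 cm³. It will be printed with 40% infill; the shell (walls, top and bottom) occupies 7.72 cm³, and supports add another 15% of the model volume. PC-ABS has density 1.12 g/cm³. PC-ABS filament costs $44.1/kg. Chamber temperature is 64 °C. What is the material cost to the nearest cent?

Interior volume = 36 − 7.72, so 28.28 cm³.
Infill deposited = 0.40 × 28.28 = 11.312 cm³.
Support = 0.15 × 36, so 5.4 cm³.
Total extruded = 7.72 + 11.312 + 5.4 = 24.432 cm³.
Mass: 24.432 × 1.12 → 27.36384 g.
Cost = 27.36384 g / 1000 × $44.1/kg = $1.21.

$1.21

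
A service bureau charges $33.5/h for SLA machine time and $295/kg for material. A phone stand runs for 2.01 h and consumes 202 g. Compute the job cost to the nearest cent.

$126.93

Time charge = 33.5 × 2.01, so $67.335.
Material cost = 295 × 202/1000, so $59.59.
Total = 67.335 + 59.59 = 126.925 ≈ $126.93.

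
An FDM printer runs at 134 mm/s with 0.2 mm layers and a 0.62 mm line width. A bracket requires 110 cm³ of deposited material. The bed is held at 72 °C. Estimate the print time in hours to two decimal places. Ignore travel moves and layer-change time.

Extrusion cross-section = 0.2 × 0.62 = 0.124 mm².
Toolpath length = 110 cm³ / 0.124 mm² = 110000 / 0.124 = 887096.8 mm.
Print-move time = 887096.8 / 134, so 6620.1 s.
In the requested units: 6620.1 s = 1.84 hours.

1.84 hours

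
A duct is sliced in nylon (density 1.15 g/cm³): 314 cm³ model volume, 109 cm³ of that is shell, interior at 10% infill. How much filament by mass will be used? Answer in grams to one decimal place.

148.9 g

Infill region = 314 − 109 = 205 cm³.
Infill deposited = 0.10 × 205 = 20.5 cm³.
Total extruded: 109 + 20.5 → 129.5 cm³.
Mass: 129.5 × 1.15 → 148.925 g.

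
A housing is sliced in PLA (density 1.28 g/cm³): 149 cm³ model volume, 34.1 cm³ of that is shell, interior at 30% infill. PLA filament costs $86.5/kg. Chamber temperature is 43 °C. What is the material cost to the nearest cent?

Volume inside the shell = 149 − 34.1 = 114.9 cm³.
Infill volume = 0.30 × 114.9 = 34.47 cm³.
Deposited volume = 34.1 + 34.47 = 68.57 cm³.
Mass = 68.57 × 1.28, so 87.7696 g.
Cost = 87.7696 g / 1000 × $86.5/kg = $7.59.

$7.59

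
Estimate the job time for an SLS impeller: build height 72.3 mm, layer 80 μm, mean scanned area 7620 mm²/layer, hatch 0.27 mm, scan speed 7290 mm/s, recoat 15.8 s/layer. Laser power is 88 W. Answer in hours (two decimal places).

4.94 hours

Layer count = ceil(72.3 / 0.08) = 904.
Hatch length per layer: 7620 / 0.27 → 28222.2 mm.
Laser time per layer = 28222.2 / 7290 = 3.8714 s.
Time per layer = 3.8714 + 15.8 = 19.6714 s.
904 layers × 19.6714 s/layer = 17782.9456 s, i.e. 4.94 hours.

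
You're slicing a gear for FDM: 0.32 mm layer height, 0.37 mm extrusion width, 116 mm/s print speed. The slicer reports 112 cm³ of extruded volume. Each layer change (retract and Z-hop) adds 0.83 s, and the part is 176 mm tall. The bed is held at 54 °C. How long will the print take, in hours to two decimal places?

2.39 hours

Bead cross-section: 0.32 × 0.37 → 0.1184 mm².
Total extruded path = 112000/0.1184 = 945945.9 mm.
Print-move time = 945945.9 / 116 = 8154.7 s.
Layer count = ceil(176 / 0.32) = 550.
Non-print overhead = 550 × 0.83, so 456.5 s.
Altogether 8154.7 + 456.5 = 8611.2 s, i.e. 2.39 hours.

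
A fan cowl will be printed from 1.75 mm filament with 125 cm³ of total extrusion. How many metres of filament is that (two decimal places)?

51.97 m

Filament cross-section = π × (1.75/2)² = 2.4053 mm².
Length = 125 cm³ / 2.4053 mm² = 125000 / 2.4053 = 51968.57 mm = 51.97 m.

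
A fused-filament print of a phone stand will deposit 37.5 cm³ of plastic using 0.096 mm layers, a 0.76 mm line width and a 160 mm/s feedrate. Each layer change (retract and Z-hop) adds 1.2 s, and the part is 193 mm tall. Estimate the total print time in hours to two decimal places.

1.56 hours

Line area = 0.096 × 0.76 = 0.07296 mm².
Toolpath length = 37.5 cm³ / 0.07296 mm² = 37500 / 0.07296 = 513980.3 mm.
Print-move time: 513980.3 / 160 → 3212.4 s.
Layer count = ceil(193 / 0.096) = 2011.
Layer-change overhead: 2011 × 1.2 → 2413.2 s.
Total = 3212.4 + 2413.2 = 5625.6 s = 1.56 hours.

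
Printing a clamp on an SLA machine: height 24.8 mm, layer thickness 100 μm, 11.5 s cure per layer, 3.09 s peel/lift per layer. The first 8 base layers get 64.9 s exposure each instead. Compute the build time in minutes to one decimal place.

Layer count = ceil(24.8 / 0.1) = 248.
Bottom layers = 8 × (64.9 + 3.09), so 543.92 s.
Remaining layers = 240 × (11.5 + 3.09), so 3501.6 s.
Sum: 543.92 + 3501.6 = 4045.52 s → 67.4 minutes.

67.4 minutes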